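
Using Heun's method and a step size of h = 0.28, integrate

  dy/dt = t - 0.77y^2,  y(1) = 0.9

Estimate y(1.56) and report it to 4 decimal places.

1.1637

Heun: k1 = f(t_n, y_n); k2 = f(t_n + h, y_n + h·k1); y_{n+1} = y_n + (h/2)·(k1 + k2).
t=1.000000, y=0.900000:
  k1 = f(1.000000, 0.900000) = 0.376300
  k2 = f(1.280000, 1.005364) = 0.501717
  y ← 0.900000 + (0.28/2)·(0.376300 + 0.501717) = 1.022922
t=1.280000, y=1.022922:
  k1 = f(1.280000, 1.022922) = 0.474295
  k2 = f(1.560000, 1.155725) = 0.531511
  y ← 1.022922 + (0.28/2)·(0.474295 + 0.531511) = 1.163735
y(1.56) ≈ 1.1637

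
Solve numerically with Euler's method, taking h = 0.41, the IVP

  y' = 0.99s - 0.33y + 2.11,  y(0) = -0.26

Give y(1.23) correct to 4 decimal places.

2.5686

Euler: y_{n+1} = y_n + h·f(s_n, y_n).
s=0.000000, y=-0.260000: f=2.195800 → y ← -0.260000 + 0.41·2.195800 = 0.640278
s=0.410000, y=0.640278: f=2.304608 → y ← 0.640278 + 0.41·2.304608 = 1.585167
s=0.820000, y=1.585167: f=2.398695 → y ← 1.585167 + 0.41·2.398695 = 2.568632
y(1.23) ≈ 2.5686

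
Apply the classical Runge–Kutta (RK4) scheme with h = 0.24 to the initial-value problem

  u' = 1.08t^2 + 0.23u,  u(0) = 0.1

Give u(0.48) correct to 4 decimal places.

RK4: k1 = f(t_n, u_n); k2 = f(t_n + h/2, u_n + (h/2)·k1); k3 = f(t_n + h/2, u_n + (h/2)·k2); k4 = f(t_n + h, u_n + h·k3); u_{n+1} = u_n + (h/6)·(k1 + 2k2 + 2k3 + k4).
t=0.000000, u=0.100000:
  k1 = f(0.000000, 0.100000) = 0.023000
  k2 = f(0.120000, 0.102760) = 0.039187
  k3 = f(0.120000, 0.104702) = 0.039634
  k4 = f(0.240000, 0.109512) = 0.087396
  u ← 0.100000 + (0.24/6)·(k1 + 2k2 + 2k3 + k4) = 0.110721
t=0.240000, u=0.110721:
  k1 = f(0.240000, 0.110721) = 0.087674
  k2 = f(0.360000, 0.121242) = 0.167854
  k3 = f(0.360000, 0.130864) = 0.170067
  k4 = f(0.480000, 0.151537) = 0.283686
  u ← 0.110721 + (0.24/6)·(k1 + 2k2 + 2k3 + k4) = 0.152609
u(0.48) ≈ 0.1526

0.1526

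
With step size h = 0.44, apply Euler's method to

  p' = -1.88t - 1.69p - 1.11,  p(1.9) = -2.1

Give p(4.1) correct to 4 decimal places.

-4.5595

Euler: p_{n+1} = p_n + h·f(t_n, p_n).
t=1.900000, p=-2.100000: f=-1.133000 → p ← -2.100000 + 0.44·(-1.133000) = -2.598520
t=2.340000, p=-2.598520: f=-1.117701 → p ← -2.598520 + 0.44·(-1.117701) = -3.090309
t=2.780000, p=-3.090309: f=-1.113779 → p ← -3.090309 + 0.44·(-1.113779) = -3.580371
t=3.220000, p=-3.580371: f=-1.112773 → p ← -3.580371 + 0.44·(-1.112773) = -4.069991
t=3.660000, p=-4.069991: f=-1.112515 → p ← -4.069991 + 0.44·(-1.112515) = -4.559498
p(4.1) ≈ -4.5595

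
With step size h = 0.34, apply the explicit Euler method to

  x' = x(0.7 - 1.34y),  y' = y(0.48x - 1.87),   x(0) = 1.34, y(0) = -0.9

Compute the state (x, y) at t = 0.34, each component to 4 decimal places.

2.2084, -0.5246

Euler on (x,y): x_{n+1} = x_n + h·x', y_{n+1} = y_n + h·y'.
0.000000: (1.340000, -0.900000); f=(2.554040, 1.104120) → (2.208374, -0.524599)
(x(0.34), y(0.34)) ≈ (2.2084, -0.5246)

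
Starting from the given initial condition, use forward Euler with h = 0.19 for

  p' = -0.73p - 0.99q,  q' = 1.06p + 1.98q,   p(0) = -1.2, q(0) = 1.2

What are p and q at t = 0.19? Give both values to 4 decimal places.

-1.2593, 1.4098

Euler on (p,q): p_{n+1} = p_n + h·p', q_{n+1} = q_n + h·q'.
0.000000: (-1.200000, 1.200000); f=(-0.312000, 1.104000) → (-1.259280, 1.409760)
(p(0.19), q(0.19)) ≈ (-1.2593, 1.4098)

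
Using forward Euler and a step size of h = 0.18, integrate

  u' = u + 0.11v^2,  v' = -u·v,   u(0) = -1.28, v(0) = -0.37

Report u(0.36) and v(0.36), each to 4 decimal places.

-1.7750, -0.5788

Euler on (u,v): u_{n+1} = u_n + h·u', v_{n+1} = v_n + h·v'.
0.000000: (-1.280000, -0.370000); f=(-1.264941, -0.473600) → (-1.507689, -0.455248)
0.180000: (-1.507689, -0.455248); f=(-1.484892, -0.686373) → (-1.774970, -0.578795)
(u(0.36), v(0.36)) ≈ (-1.7750, -0.5788)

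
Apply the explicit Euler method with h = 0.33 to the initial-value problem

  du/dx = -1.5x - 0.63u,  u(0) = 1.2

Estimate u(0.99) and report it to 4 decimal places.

Euler: u_{n+1} = u_n + h·f(x_n, u_n).
x=0.000000, u=1.200000: f=-0.756000 → u ← 1.200000 + 0.33·(-0.756000) = 0.950520
x=0.330000, u=0.950520: f=-1.093828 → u ← 0.950520 + 0.33·(-1.093828) = 0.589557
x=0.660000, u=0.589557: f=-1.361421 → u ← 0.589557 + 0.33·(-1.361421) = 0.140288
u(0.99) ≈ 0.1403

0.1403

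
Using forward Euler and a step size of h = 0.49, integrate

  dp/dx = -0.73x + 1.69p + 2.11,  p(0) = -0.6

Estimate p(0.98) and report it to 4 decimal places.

Euler: p_{n+1} = p_n + h·f(x_n, p_n).
x=0.000000, p=-0.600000: f=1.096000 → p ← -0.600000 + 0.49·1.096000 = -0.062960
x=0.490000, p=-0.062960: f=1.645898 → p ← -0.062960 + 0.49·1.645898 = 0.743530
p(0.98) ≈ 0.7435

0.7435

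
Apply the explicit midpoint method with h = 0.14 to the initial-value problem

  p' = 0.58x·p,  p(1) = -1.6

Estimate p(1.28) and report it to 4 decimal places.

Midpoint: k1 = f(x_n, p_n); k2 = f(x_n + h/2, p_n + (h/2)·k1); p_{n+1} = p_n + h·k2.
x=1.000000, p=-1.600000:
  k1 = f(1.000000, -1.600000) = -0.928000
  k2 = f(1.070000, -1.664960) = -1.033274
  p ← -1.600000 + 0.14·(-1.033274) = -1.744658
x=1.140000, p=-1.744658:
  k1 = f(1.140000, -1.744658) = -1.153568
  k2 = f(1.210000, -1.825408) = -1.281071
  p ← -1.744658 + 0.14·(-1.281071) = -1.924008
p(1.28) ≈ -1.9240

-1.9240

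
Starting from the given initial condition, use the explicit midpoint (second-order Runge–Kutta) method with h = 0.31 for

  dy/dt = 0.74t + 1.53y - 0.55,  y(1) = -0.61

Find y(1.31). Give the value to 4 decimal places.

Midpoint: k1 = f(t_n, y_n); k2 = f(t_n + h/2, y_n + (h/2)·k1); y_{n+1} = y_n + h·k2.
t=1.000000, y=-0.610000:
  k1 = f(1.000000, -0.610000) = -0.743300
  k2 = f(1.155000, -0.725212) = -0.804874
  y ← -0.610000 + 0.31·(-0.804874) = -0.859511
y(1.31) ≈ -0.8595

-0.8595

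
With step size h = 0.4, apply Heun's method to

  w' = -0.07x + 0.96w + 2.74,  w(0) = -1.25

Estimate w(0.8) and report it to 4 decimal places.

Heun: k1 = f(x_n, w_n); k2 = f(x_n + h, w_n + h·k1); w_{n+1} = w_n + (h/2)·(k1 + k2).
x=0.000000, w=-1.250000:
  k1 = f(0.000000, -1.250000) = 1.540000
  k2 = f(0.400000, -0.634000) = 2.103360
  w ← -1.250000 + (0.4/2)·(1.540000 + 2.103360) = -0.521328
x=0.400000, w=-0.521328:
  k1 = f(0.400000, -0.521328) = 2.211525
  k2 = f(0.800000, 0.363282) = 3.032751
  w ← -0.521328 + (0.4/2)·(2.211525 + 3.032751) = 0.527527
w(0.8) ≈ 0.5275

0.5275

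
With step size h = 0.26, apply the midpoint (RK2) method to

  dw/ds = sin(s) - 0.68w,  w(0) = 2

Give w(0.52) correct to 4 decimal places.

1.5285

Midpoint: k1 = f(s_n, w_n); k2 = f(s_n + h/2, w_n + (h/2)·k1); w_{n+1} = w_n + h·k2.
s=0.000000, w=2.000000:
  k1 = f(0.000000, 2.000000) = -1.360000
  k2 = f(0.130000, 1.823200) = -1.110142
  w ← 2.000000 + 0.26·(-1.110142) = 1.711363
s=0.260000, w=1.711363:
  k1 = f(0.260000, 1.711363) = -0.906646
  k2 = f(0.390000, 1.593499) = -0.703391
  w ← 1.711363 + 0.26·(-0.703391) = 1.528481
w(0.52) ≈ 1.5285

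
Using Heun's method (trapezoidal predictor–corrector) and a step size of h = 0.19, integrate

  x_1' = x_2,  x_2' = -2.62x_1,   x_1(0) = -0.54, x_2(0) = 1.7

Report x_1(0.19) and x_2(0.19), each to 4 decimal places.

-0.1915, 1.8884

Heun on (x_1,x_2): k1 = f(t_n, state_n); k2 = f(t_n + h, state_n + h·k1); state_{n+1} = state_n + (h/2)·(k1 + k2).
0.000000: (-0.540000, 1.700000)
  k1 = (1.700000, 1.414800)
  predictor → (-0.217000, 1.968812)
  k2 = (1.968812, 0.568540)
  → (-0.191463, 1.888417)
(x_1(0.19), x_2(0.19)) ≈ (-0.1915, 1.8884)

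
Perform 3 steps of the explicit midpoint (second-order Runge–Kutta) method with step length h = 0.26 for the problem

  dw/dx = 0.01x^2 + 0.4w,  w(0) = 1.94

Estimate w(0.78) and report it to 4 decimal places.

Midpoint: k1 = f(x_n, w_n); k2 = f(x_n + h/2, w_n + (h/2)·k1); w_{n+1} = w_n + h·k2.
x=0.000000, w=1.940000:
  k1 = f(0.000000, 1.940000) = 0.776000
  k2 = f(0.130000, 2.040880) = 0.816521
  w ← 1.940000 + 0.26·0.816521 = 2.152295
x=0.260000, w=2.152295:
  k1 = f(0.260000, 2.152295) = 0.861594
  k2 = f(0.390000, 2.264303) = 0.907242
  w ← 2.152295 + 0.26·0.907242 = 2.388178
x=0.520000, w=2.388178:
  k1 = f(0.520000, 2.388178) = 0.957975
  k2 = f(0.650000, 2.512715) = 1.009311
  w ← 2.388178 + 0.26·1.009311 = 2.650599
w(0.78) ≈ 2.6506

2.6506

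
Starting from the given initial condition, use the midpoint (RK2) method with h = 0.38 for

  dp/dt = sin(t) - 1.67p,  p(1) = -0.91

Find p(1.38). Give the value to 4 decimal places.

-0.2644

Midpoint: k1 = f(t_n, p_n); k2 = f(t_n + h/2, p_n + (h/2)·k1); p_{n+1} = p_n + h·k2.
t=1.000000, p=-0.910000:
  k1 = f(1.000000, -0.910000) = 2.361171
  k2 = f(1.190000, -0.461378) = 1.698869
  p ← -0.910000 + 0.38·1.698869 = -0.264430
p(1.38) ≈ -0.2644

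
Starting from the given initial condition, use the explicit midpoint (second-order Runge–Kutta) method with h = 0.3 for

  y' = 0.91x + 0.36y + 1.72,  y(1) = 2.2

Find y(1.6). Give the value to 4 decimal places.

4.6601

Midpoint: k1 = f(x_n, y_n); k2 = f(x_n + h/2, y_n + (h/2)·k1); y_{n+1} = y_n + h·k2.
x=1.000000, y=2.200000:
  k1 = f(1.000000, 2.200000) = 3.422000
  k2 = f(1.150000, 2.713300) = 3.743288
  y ← 2.200000 + 0.3·3.743288 = 3.322986
x=1.300000, y=3.322986:
  k1 = f(1.300000, 3.322986) = 4.099275
  k2 = f(1.450000, 3.937878) = 4.457136
  y ← 3.322986 + 0.3·4.457136 = 4.660127
y(1.6) ≈ 4.6601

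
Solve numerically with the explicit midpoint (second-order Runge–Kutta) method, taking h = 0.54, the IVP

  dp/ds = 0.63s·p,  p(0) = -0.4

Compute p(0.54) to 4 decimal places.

Midpoint: k1 = f(s_n, p_n); k2 = f(s_n + h/2, p_n + (h/2)·k1); p_{n+1} = p_n + h·k2.
s=0.000000, p=-0.400000:
  k1 = f(0.000000, -0.400000) = 0.000000
  k2 = f(0.270000, -0.400000) = -0.068040
  p ← -0.400000 + 0.54·(-0.068040) = -0.436742
p(0.54) ≈ -0.4367

-0.4367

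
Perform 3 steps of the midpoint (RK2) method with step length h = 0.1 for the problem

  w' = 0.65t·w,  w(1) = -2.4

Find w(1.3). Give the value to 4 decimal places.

-3.0017

Midpoint: k1 = f(t_n, w_n); k2 = f(t_n + h/2, w_n + (h/2)·k1); w_{n+1} = w_n + h·k2.
t=1.000000, w=-2.400000:
  k1 = f(1.000000, -2.400000) = -1.560000
  k2 = f(1.050000, -2.478000) = -1.691235
  w ← -2.400000 + 0.1·(-1.691235) = -2.569123
t=1.100000, w=-2.569123:
  k1 = f(1.100000, -2.569123) = -1.836923
  k2 = f(1.150000, -2.660970) = -1.989075
  w ← -2.569123 + 0.1·(-1.989075) = -2.768031
t=1.200000, w=-2.768031:
  k1 = f(1.200000, -2.768031) = -2.159064
  k2 = f(1.250000, -2.875984) = -2.336737
  w ← -2.768031 + 0.1·(-2.336737) = -3.001705
w(1.3) ≈ -3.0017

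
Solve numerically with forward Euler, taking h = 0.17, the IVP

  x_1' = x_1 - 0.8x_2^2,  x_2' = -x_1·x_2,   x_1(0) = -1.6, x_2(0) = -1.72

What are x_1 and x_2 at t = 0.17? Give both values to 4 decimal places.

Euler on (x_1,x_2): x_1_{n+1} = x_1_n + h·x_1', x_2_{n+1} = x_2_n + h·x_2'.
0.000000: (-1.600000, -1.720000); f=(-3.966720, -2.752000) → (-2.274342, -2.187840)
(x_1(0.17), x_2(0.17)) ≈ (-2.2743, -2.1878)

-2.2743, -2.1878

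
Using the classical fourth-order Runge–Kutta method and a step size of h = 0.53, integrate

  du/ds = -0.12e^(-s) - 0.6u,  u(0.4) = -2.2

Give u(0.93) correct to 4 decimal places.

RK4: k1 = f(s_n, u_n); k2 = f(s_n + h/2, u_n + (h/2)·k1); k3 = f(s_n + h/2, u_n + (h/2)·k2); k4 = f(s_n + h, u_n + h·k3); u_{n+1} = u_n + (h/6)·(k1 + 2k2 + 2k3 + k4).
s=0.400000, u=-2.200000:
  k1 = f(0.400000, -2.200000) = 1.239562
  k2 = f(0.665000, -1.871516) = 1.061197
  k3 = f(0.665000, -1.918783) = 1.089557
  k4 = f(0.930000, -1.622535) = 0.926174
  u ← -2.200000 + (0.53/6)·(k1 + 2k2 + 2k3 + k4) = -1.628727
u(0.93) ≈ -1.6287

-1.6287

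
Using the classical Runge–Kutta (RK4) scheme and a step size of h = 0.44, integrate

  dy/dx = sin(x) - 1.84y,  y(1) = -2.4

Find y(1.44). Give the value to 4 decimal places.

-0.7912

RK4: k1 = f(x_n, y_n); k2 = f(x_n + h/2, y_n + (h/2)·k1); k3 = f(x_n + h/2, y_n + (h/2)·k2); k4 = f(x_n + h, y_n + h·k3); y_{n+1} = y_n + (h/6)·(k1 + 2k2 + 2k3 + k4).
x=1.000000, y=-2.400000:
  k1 = f(1.000000, -2.400000) = 5.257471
  k2 = f(1.220000, -1.243356) = 3.226875
  k3 = f(1.220000, -1.690087) = 4.048860
  k4 = f(1.440000, -0.618501) = 2.129501
  y ← -2.400000 + (0.44/6)·(k1 + 2k2 + 2k3 + k4) = -0.791181
y(1.44) ≈ -0.7912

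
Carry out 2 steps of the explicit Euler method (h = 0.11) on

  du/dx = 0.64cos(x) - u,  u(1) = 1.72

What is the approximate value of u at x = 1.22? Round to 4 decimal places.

Euler: u_{n+1} = u_n + h·f(x_n, u_n).
x=1.000000, u=1.720000: f=-1.374207 → u ← 1.720000 + 0.11·(-1.374207) = 1.568837
x=1.110000, u=1.568837: f=-1.284254 → u ← 1.568837 + 0.11·(-1.284254) = 1.427569
u(1.22) ≈ 1.4276

1.4276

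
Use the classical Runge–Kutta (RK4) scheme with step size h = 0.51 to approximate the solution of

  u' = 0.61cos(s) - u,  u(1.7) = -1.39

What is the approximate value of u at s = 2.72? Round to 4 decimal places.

RK4: k1 = f(s_n, u_n); k2 = f(s_n + h/2, u_n + (h/2)·k1); k3 = f(s_n + h/2, u_n + (h/2)·k2); k4 = f(s_n + h, u_n + h·k3); u_{n+1} = u_n + (h/6)·(k1 + 2k2 + 2k3 + k4).
s=1.700000, u=-1.390000:
  k1 = f(1.700000, -1.390000) = 1.311405
  k2 = f(1.955000, -1.055592) = 0.826951
  k3 = f(1.955000, -1.179128) = 0.950487
  k4 = f(2.210000, -0.905252) = 0.541352
  u ← -1.390000 + (0.51/6)·(k1 + 2k2 + 2k3 + k4) = -0.930351
s=2.210000, u=-0.930351:
  k1 = f(2.210000, -0.930351) = 0.566452
  k2 = f(2.465000, -0.785906) = 0.310283
  k3 = f(2.465000, -0.851229) = 0.375606
  k4 = f(2.720000, -0.738792) = 0.182205
  u ← -0.930351 + (0.51/6)·(k1 + 2k2 + 2k3 + k4) = -0.750114
u(2.72) ≈ -0.7501

-0.7501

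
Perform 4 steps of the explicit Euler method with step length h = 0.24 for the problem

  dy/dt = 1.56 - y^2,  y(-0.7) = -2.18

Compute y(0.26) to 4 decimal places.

-30.6803

Euler: y_{n+1} = y_n + h·f(t_n, y_n).
t=-0.700000, y=-2.180000: f=-3.192400 → y ← -2.180000 + 0.24·(-3.192400) = -2.946176
t=-0.460000, y=-2.946176: f=-7.119953 → y ← -2.946176 + 0.24·(-7.119953) = -4.654965
t=-0.220000, y=-4.654965: f=-20.108697 → y ← -4.654965 + 0.24·(-20.108697) = -9.481052
t=0.020000, y=-9.481052: f=-88.330345 → y ← -9.481052 + 0.24·(-88.330345) = -30.680335
y(0.26) ≈ -30.6803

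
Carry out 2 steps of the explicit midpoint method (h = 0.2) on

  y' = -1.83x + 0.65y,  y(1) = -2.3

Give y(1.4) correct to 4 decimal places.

-3.9707

Midpoint: k1 = f(x_n, y_n); k2 = f(x_n + h/2, y_n + (h/2)·k1); y_{n+1} = y_n + h·k2.
x=1.000000, y=-2.300000:
  k1 = f(1.000000, -2.300000) = -3.325000
  k2 = f(1.100000, -2.632500) = -3.724125
  y ← -2.300000 + 0.2·(-3.724125) = -3.044825
x=1.200000, y=-3.044825:
  k1 = f(1.200000, -3.044825) = -4.175136
  k2 = f(1.300000, -3.462339) = -4.629520
  y ← -3.044825 + 0.2·(-4.629520) = -3.970729
y(1.4) ≈ -3.9707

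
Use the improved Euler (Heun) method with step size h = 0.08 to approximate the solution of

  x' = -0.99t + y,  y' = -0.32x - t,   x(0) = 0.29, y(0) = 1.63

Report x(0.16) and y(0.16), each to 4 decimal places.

0.5362, 1.5959

Heun on (x,y): k1 = f(t_n, state_n); k2 = f(t_n + h, state_n + h·k1); state_{n+1} = state_n + (h/2)·(k1 + k2).
0.000000: (0.290000, 1.630000)
  k1 = (1.630000, -0.092800)
  predictor → (0.420400, 1.622576)
  k2 = (1.543376, -0.214528)
  → (0.416935, 1.617707)
0.080000: (0.416935, 1.617707)
  k1 = (1.538507, -0.213419)
  predictor → (0.540016, 1.600633)
  k2 = (1.442233, -0.332805)
  → (0.536165, 1.595858)
(x(0.16), y(0.16)) ≈ (0.5362, 1.5959)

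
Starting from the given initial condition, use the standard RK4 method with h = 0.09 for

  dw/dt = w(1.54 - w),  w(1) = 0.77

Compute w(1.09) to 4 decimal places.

0.8233

RK4: k1 = f(t_n, w_n); k2 = f(t_n + h/2, w_n + (h/2)·k1); k3 = f(t_n + h/2, w_n + (h/2)·k2); k4 = f(t_n + h, w_n + h·k3); w_{n+1} = w_n + (h/6)·(k1 + 2k2 + 2k3 + k4).
t=1.000000, w=0.770000:
  k1 = f(1.000000, 0.770000) = 0.592900
  k2 = f(1.045000, 0.796681) = 0.592188
  k3 = f(1.045000, 0.796648) = 0.592190
  k4 = f(1.090000, 0.823297) = 0.590059
  w ← 0.770000 + (0.09/6)·(k1 + 2k2 + 2k3 + k4) = 0.823276
w(1.09) ≈ 0.8233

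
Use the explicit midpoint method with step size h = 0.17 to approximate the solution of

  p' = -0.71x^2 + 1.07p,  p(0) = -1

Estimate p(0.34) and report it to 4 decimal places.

Midpoint: k1 = f(x_n, p_n); k2 = f(x_n + h/2, p_n + (h/2)·k1); p_{n+1} = p_n + h·k2.
x=0.000000, p=-1.000000:
  k1 = f(0.000000, -1.000000) = -1.070000
  k2 = f(0.085000, -1.090950) = -1.172446
  p ← -1.000000 + 0.17·(-1.172446) = -1.199316
x=0.170000, p=-1.199316:
  k1 = f(0.170000, -1.199316) = -1.303787
  k2 = f(0.255000, -1.310138) = -1.448015
  p ← -1.199316 + 0.17·(-1.448015) = -1.445478
p(0.34) ≈ -1.4455

-1.4455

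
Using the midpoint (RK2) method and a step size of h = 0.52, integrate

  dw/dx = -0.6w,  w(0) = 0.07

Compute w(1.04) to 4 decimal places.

0.0380

Midpoint: k1 = f(x_n, w_n); k2 = f(x_n + h/2, w_n + (h/2)·k1); w_{n+1} = w_n + h·k2.
x=0.000000, w=0.070000:
  k1 = f(0.000000, 0.070000) = -0.042000
  k2 = f(0.260000, 0.059080) = -0.035448
  w ← 0.070000 + 0.52·(-0.035448) = 0.051567
x=0.520000, w=0.051567:
  k1 = f(0.520000, 0.051567) = -0.030940
  k2 = f(0.780000, 0.043523) = -0.026114
  w ← 0.051567 + 0.52·(-0.026114) = 0.037988
w(1.04) ≈ 0.0380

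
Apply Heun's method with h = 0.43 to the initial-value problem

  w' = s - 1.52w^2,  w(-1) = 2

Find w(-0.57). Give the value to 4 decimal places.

Heun: k1 = f(s_n, w_n); k2 = f(s_n + h, w_n + h·k1); w_{n+1} = w_n + (h/2)·(k1 + k2).
s=-1.000000, w=2.000000:
  k1 = f(-1.000000, 2.000000) = -7.080000
  k2 = f(-0.570000, -1.044400) = -2.227972
  w ← 2.000000 + (0.43/2)·(-7.080000 + (-2.227972)) = -0.001214
w(-0.57) ≈ -0.0012

-0.0012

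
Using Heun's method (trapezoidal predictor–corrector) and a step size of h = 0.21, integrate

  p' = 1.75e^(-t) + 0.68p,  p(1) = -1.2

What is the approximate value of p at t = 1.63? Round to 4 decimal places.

Heun: k1 = f(t_n, p_n); k2 = f(t_n + h, p_n + h·k1); p_{n+1} = p_n + (h/2)·(k1 + k2).
t=1.000000, p=-1.200000:
  k1 = f(1.000000, -1.200000) = -0.172211
  k2 = f(1.210000, -1.236164) = -0.318746
  p ← -1.200000 + (0.21/2)·(-0.172211 + (-0.318746)) = -1.251551
t=1.210000, p=-1.251551:
  k1 = f(1.210000, -1.251551) = -0.329209
  k2 = f(1.420000, -1.320684) = -0.475066
  p ← -1.251551 + (0.21/2)·(-0.329209 + (-0.475066)) = -1.335999
t=1.420000, p=-1.335999:
  k1 = f(1.420000, -1.335999) = -0.485480
  k2 = f(1.630000, -1.437950) = -0.634929
  p ← -1.335999 + (0.21/2)·(-0.485480 + (-0.634929)) = -1.453642
p(1.63) ≈ -1.4536

-1.4536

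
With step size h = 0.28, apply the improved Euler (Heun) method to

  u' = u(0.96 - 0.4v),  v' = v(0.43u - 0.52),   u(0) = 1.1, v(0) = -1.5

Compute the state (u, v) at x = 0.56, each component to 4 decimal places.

2.5978, -1.6844

Heun on (u,v): k1 = f(x_n, state_n); k2 = f(x_n + h, state_n + h·k1); state_{n+1} = state_n + (h/2)·(k1 + k2).
0.000000: (1.100000, -1.500000)
  k1 = (1.716000, 0.070500)
  predictor → (1.580480, -1.480260)
  k2 = (2.453069, -0.236259)
  → (1.683670, -1.523206)
0.280000: (1.683670, -1.523206)
  k1 = (2.642153, -0.310701)
  predictor → (2.423473, -1.610202)
  k2 = (3.887446, -0.840676)
  → (2.597814, -1.684399)
(u(0.56), v(0.56)) ≈ (2.5978, -1.6844)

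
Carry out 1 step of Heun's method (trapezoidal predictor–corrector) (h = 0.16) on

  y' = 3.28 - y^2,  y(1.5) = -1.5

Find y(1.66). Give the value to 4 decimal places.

-1.2978

Heun: k1 = f(t_n, y_n); k2 = f(t_n + h, y_n + h·k1); y_{n+1} = y_n + (h/2)·(k1 + k2).
t=1.500000, y=-1.500000:
  k1 = f(1.500000, -1.500000) = 1.030000
  k2 = f(1.660000, -1.335200) = 1.497241
  y ← -1.500000 + (0.16/2)·(1.030000 + 1.497241) = -1.297821
y(1.66) ≈ -1.2978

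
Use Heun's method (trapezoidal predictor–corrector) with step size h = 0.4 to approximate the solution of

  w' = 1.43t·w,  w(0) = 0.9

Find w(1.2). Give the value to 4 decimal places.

Heun: k1 = f(t_n, w_n); k2 = f(t_n + h, w_n + h·k1); w_{n+1} = w_n + (h/2)·(k1 + k2).
t=0.000000, w=0.900000:
  k1 = f(0.000000, 0.900000) = 0.000000
  k2 = f(0.400000, 0.900000) = 0.514800
  w ← 0.900000 + (0.4/2)·(0.000000 + 0.514800) = 1.002960
t=0.400000, w=1.002960:
  k1 = f(0.400000, 1.002960) = 0.573693
  k2 = f(0.800000, 1.232437) = 1.409908
  w ← 1.002960 + (0.4/2)·(0.573693 + 1.409908) = 1.399680
t=0.800000, w=1.399680:
  k1 = f(0.800000, 1.399680) = 1.601234
  k2 = f(1.200000, 2.040174) = 3.500939
  w ← 1.399680 + (0.4/2)·(1.601234 + 3.500939) = 2.420115
w(1.2) ≈ 2.4201

2.4201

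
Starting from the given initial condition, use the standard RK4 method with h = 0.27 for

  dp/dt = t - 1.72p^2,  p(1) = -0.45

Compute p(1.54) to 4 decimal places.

RK4: k1 = f(t_n, p_n); k2 = f(t_n + h/2, p_n + (h/2)·k1); k3 = f(t_n + h/2, p_n + (h/2)·k2); k4 = f(t_n + h, p_n + h·k3); p_{n+1} = p_n + (h/6)·(k1 + 2k2 + 2k3 + k4).
t=1.000000, p=-0.450000:
  k1 = f(1.000000, -0.450000) = 0.651700
  k2 = f(1.135000, -0.362021) = 0.909579
  k3 = f(1.135000, -0.327207) = 0.950849
  k4 = f(1.270000, -0.193271) = 1.205752
  p ← -0.450000 + (0.27/6)·(k1 + 2k2 + 2k3 + k4) = -0.198976
t=1.270000, p=-0.198976:
  k1 = f(1.270000, -0.198976) = 1.201903
  k2 = f(1.405000, -0.036719) = 1.402681
  k3 = f(1.405000, -0.009614) = 1.404841
  k4 = f(1.540000, 0.180331) = 1.484067
  p ← -0.198976 + (0.27/6)·(k1 + 2k2 + 2k3 + k4) = 0.174569
p(1.54) ≈ 0.1746

0.1746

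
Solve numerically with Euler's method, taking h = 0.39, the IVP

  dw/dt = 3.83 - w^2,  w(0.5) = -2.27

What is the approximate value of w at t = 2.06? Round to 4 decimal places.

Euler: w_{n+1} = w_n + h·f(t_n, w_n).
t=0.500000, w=-2.270000: f=-1.322900 → w ← -2.270000 + 0.39·(-1.322900) = -2.785931
t=0.890000, w=-2.785931: f=-3.931412 → w ← -2.785931 + 0.39·(-3.931412) = -4.319181
t=1.280000, w=-4.319181: f=-14.825329 → w ← -4.319181 + 0.39·(-14.825329) = -10.101060
t=1.670000, w=-10.101060: f=-98.201408 → w ← -10.101060 + 0.39·(-98.201408) = -48.399609
w(2.06) ≈ -48.3996

-48.3996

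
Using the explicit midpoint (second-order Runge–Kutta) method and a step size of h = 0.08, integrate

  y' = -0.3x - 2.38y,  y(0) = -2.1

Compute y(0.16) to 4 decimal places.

Midpoint: k1 = f(x_n, y_n); k2 = f(x_n + h/2, y_n + (h/2)·k1); y_{n+1} = y_n + h·k2.
x=0.000000, y=-2.100000:
  k1 = f(0.000000, -2.100000) = 4.998000
  k2 = f(0.040000, -1.900080) = 4.510190
  y ← -2.100000 + 0.08·4.510190 = -1.739185
x=0.080000, y=-1.739185:
  k1 = f(0.080000, -1.739185) = 4.115260
  k2 = f(0.120000, -1.574574) = 3.711487
  y ← -1.739185 + 0.08·3.711487 = -1.442266
y(0.16) ≈ -1.4423

-1.4423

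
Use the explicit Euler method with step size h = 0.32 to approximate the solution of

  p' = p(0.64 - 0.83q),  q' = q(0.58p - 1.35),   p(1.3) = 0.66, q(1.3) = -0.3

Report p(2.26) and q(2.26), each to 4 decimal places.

Euler on (p,q): p_{n+1} = p_n + h·p', q_{n+1} = q_n + h·q'.
1.300000: (0.660000, -0.300000); f=(0.586740, 0.290160) → (0.847757, -0.207149)
1.620000: (0.847757, -0.207149); f=(0.688322, 0.177796) → (1.068020, -0.150254)
1.940000: (1.068020, -0.150254); f=(0.816726, 0.109768) → (1.329372, -0.115128)
(p(2.26), q(2.26)) ≈ (1.3294, -0.1151)

1.3294, -0.1151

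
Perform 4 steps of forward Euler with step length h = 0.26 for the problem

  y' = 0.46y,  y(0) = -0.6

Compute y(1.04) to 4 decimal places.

-0.9428

Euler: y_{n+1} = y_n + h·f(x_n, y_n).
x=0.000000, y=-0.600000: f=-0.276000 → y ← -0.600000 + 0.26·(-0.276000) = -0.671760
x=0.260000, y=-0.671760: f=-0.309010 → y ← -0.671760 + 0.26·(-0.309010) = -0.752102
x=0.520000, y=-0.752102: f=-0.345967 → y ← -0.752102 + 0.26·(-0.345967) = -0.842054
x=0.780000, y=-0.842054: f=-0.387345 → y ← -0.842054 + 0.26·(-0.387345) = -0.942764
y(1.04) ≈ -0.9428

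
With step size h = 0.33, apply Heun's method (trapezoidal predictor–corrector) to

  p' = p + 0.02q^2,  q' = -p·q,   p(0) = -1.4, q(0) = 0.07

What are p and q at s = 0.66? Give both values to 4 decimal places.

Heun on (p,q): k1 = f(s_n, state_n); k2 = f(s_n + h, state_n + h·k1); state_{n+1} = state_n + (h/2)·(k1 + k2).
0.000000: (-1.400000, 0.070000)
  k1 = (-1.399902, 0.098000)
  predictor → (-1.861968, 0.102340)
  k2 = (-1.861758, 0.190554)
  → (-1.938174, 0.117611)
0.330000: (-1.938174, 0.117611)
  k1 = (-1.937897, 0.227951)
  predictor → (-2.577680, 0.192835)
  k2 = (-2.576936, 0.497068)
  → (-2.683121, 0.237240)
(p(0.66), q(0.66)) ≈ (-2.6831, 0.2372)

-2.6831, 0.2372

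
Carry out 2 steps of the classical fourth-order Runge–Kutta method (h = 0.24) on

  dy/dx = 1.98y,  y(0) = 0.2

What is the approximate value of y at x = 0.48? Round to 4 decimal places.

0.5172

RK4: k1 = f(x_n, y_n); k2 = f(x_n + h/2, y_n + (h/2)·k1); k3 = f(x_n + h/2, y_n + (h/2)·k2); k4 = f(x_n + h, y_n + h·k3); y_{n+1} = y_n + (h/6)·(k1 + 2k2 + 2k3 + k4).
x=0.000000, y=0.200000:
  k1 = f(0.000000, 0.200000) = 0.396000
  k2 = f(0.120000, 0.247520) = 0.490090
  k3 = f(0.120000, 0.258811) = 0.512445
  k4 = f(0.240000, 0.322987) = 0.639514
  y ← 0.200000 + (0.24/6)·(k1 + 2k2 + 2k3 + k4) = 0.321623
x=0.240000, y=0.321623:
  k1 = f(0.240000, 0.321623) = 0.636814
  k2 = f(0.360000, 0.398041) = 0.788121
  k3 = f(0.360000, 0.416198) = 0.824072
  k4 = f(0.480000, 0.519401) = 1.028413
  y ← 0.321623 + (0.24/6)·(k1 + 2k2 + 2k3 + k4) = 0.517208
y(0.48) ≈ 0.5172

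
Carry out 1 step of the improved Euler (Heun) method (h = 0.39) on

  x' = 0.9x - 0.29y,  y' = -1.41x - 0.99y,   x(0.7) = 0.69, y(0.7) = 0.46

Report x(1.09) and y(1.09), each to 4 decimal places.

Heun on (x,y): k1 = f(t_n, state_n); k2 = f(t_n + h, state_n + h·k1); state_{n+1} = state_n + (h/2)·(k1 + k2).
0.700000: (0.690000, 0.460000)
  k1 = (0.487600, -1.428300)
  predictor → (0.880164, -0.097037)
  k2 = (0.820288, -1.144965)
  → (0.945038, -0.041787)
(x(1.09), y(1.09)) ≈ (0.9450, -0.0418)

0.9450, -0.0418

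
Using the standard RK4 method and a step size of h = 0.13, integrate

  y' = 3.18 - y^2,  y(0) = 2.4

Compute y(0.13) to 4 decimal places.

RK4: k1 = f(t_n, y_n); k2 = f(t_n + h/2, y_n + (h/2)·k1); k3 = f(t_n + h/2, y_n + (h/2)·k2); k4 = f(t_n + h, y_n + h·k3); y_{n+1} = y_n + (h/6)·(k1 + 2k2 + 2k3 + k4).
t=0.000000, y=2.400000:
  k1 = f(0.000000, 2.400000) = -2.580000
  k2 = f(0.065000, 2.232300) = -1.803163
  k3 = f(0.065000, 2.282794) = -2.031150
  k4 = f(0.130000, 2.135950) = -1.382284
  y ← 2.400000 + (0.13/6)·(k1 + 2k2 + 2k3 + k4) = 2.147997
y(0.13) ≈ 2.1480

2.1480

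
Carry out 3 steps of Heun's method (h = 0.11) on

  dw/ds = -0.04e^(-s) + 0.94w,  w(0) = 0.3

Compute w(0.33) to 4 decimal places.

0.3956

Heun: k1 = f(s_n, w_n); k2 = f(s_n + h, w_n + h·k1); w_{n+1} = w_n + (h/2)·(k1 + k2).
s=0.000000, w=0.300000:
  k1 = f(0.000000, 0.300000) = 0.242000
  k2 = f(0.110000, 0.326620) = 0.271189
  w ← 0.300000 + (0.11/2)·(0.242000 + 0.271189) = 0.328225
s=0.110000, w=0.328225:
  k1 = f(0.110000, 0.328225) = 0.272699
  k2 = f(0.220000, 0.358222) = 0.304628
  w ← 0.328225 + (0.11/2)·(0.272699 + 0.304628) = 0.359978
s=0.220000, w=0.359978:
  k1 = f(0.220000, 0.359978) = 0.306279
  k2 = f(0.330000, 0.393669) = 0.341292
  w ← 0.359978 + (0.11/2)·(0.306279 + 0.341292) = 0.395595
w(0.33) ≈ 0.3956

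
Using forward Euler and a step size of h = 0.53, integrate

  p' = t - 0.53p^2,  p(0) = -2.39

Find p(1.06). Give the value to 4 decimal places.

-8.1957

Euler: p_{n+1} = p_n + h·f(t_n, p_n).
t=0.000000, p=-2.390000: f=-3.027413 → p ← -2.390000 + 0.53·(-3.027413) = -3.994529
t=0.530000, p=-3.994529: f=-7.926818 → p ← -3.994529 + 0.53·(-7.926818) = -8.195743
p(1.06) ≈ -8.1957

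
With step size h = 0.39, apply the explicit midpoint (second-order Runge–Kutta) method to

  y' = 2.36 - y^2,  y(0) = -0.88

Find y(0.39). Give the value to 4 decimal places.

Midpoint: k1 = f(s_n, y_n); k2 = f(s_n + h/2, y_n + (h/2)·k1); y_{n+1} = y_n + h·k2.
s=0.000000, y=-0.880000:
  k1 = f(0.000000, -0.880000) = 1.585600
  k2 = f(0.195000, -0.570808) = 2.034178
  y ← -0.880000 + 0.39·2.034178 = -0.086670
y(0.39) ≈ -0.0867

-0.0867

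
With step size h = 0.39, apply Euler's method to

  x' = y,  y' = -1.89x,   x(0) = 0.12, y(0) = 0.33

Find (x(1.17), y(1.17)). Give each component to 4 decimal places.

0.3656, -0.1945

Euler on (x,y): x_{n+1} = x_n + h·x', y_{n+1} = y_n + h·y'.
0.000000: (0.120000, 0.330000); f=(0.330000, -0.226800) → (0.248700, 0.241548)
0.390000: (0.248700, 0.241548); f=(0.241548, -0.470043) → (0.342904, 0.058231)
0.780000: (0.342904, 0.058231); f=(0.058231, -0.648088) → (0.365614, -0.194523)
(x(1.17), y(1.17)) ≈ (0.3656, -0.1945)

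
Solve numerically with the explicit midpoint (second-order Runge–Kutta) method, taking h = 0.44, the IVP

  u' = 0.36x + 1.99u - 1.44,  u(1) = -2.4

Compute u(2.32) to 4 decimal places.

-32.6595

Midpoint: k1 = f(x_n, u_n); k2 = f(x_n + h/2, u_n + (h/2)·k1); u_{n+1} = u_n + h·k2.
x=1.000000, u=-2.400000:
  k1 = f(1.000000, -2.400000) = -5.856000
  k2 = f(1.220000, -3.688320) = -8.340557
  u ← -2.400000 + 0.44·(-8.340557) = -6.069845
x=1.440000, u=-6.069845:
  k1 = f(1.440000, -6.069845) = -13.000592
  k2 = f(1.660000, -8.929975) = -18.613051
  u ← -6.069845 + 0.44·(-18.613051) = -14.259587
x=1.880000, u=-14.259587:
  k1 = f(1.880000, -14.259587) = -29.139779
  k2 = f(2.100000, -20.670338) = -41.817974
  u ← -14.259587 + 0.44·(-41.817974) = -32.659496
u(2.32) ≈ -32.6595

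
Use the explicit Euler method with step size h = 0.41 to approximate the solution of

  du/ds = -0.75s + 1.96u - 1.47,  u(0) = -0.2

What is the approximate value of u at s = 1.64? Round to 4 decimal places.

-10.5459

Euler: u_{n+1} = u_n + h·f(s_n, u_n).
s=0.000000, u=-0.200000: f=-1.862000 → u ← -0.200000 + 0.41·(-1.862000) = -0.963420
s=0.410000, u=-0.963420: f=-3.665803 → u ← -0.963420 + 0.41·(-3.665803) = -2.466399
s=0.820000, u=-2.466399: f=-6.919143 → u ← -2.466399 + 0.41·(-6.919143) = -5.303248
s=1.230000, u=-5.303248: f=-12.786866 → u ← -5.303248 + 0.41·(-12.786866) = -10.545863
u(1.64) ≈ -10.5459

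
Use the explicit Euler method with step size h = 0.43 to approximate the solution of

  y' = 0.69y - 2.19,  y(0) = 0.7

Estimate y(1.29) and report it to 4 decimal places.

-2.2200

Euler: y_{n+1} = y_n + h·f(x_n, y_n).
x=0.000000, y=0.700000: f=-1.707000 → y ← 0.700000 + 0.43·(-1.707000) = -0.034010
x=0.430000, y=-0.034010: f=-2.213467 → y ← -0.034010 + 0.43·(-2.213467) = -0.985801
x=0.860000, y=-0.985801: f=-2.870203 → y ← -0.985801 + 0.43·(-2.870203) = -2.219988
y(1.29) ≈ -2.2200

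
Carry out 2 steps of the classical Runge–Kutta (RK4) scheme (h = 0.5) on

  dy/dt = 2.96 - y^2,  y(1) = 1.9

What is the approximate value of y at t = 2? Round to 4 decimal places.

RK4: k1 = f(t_n, y_n); k2 = f(t_n + h/2, y_n + (h/2)·k1); k3 = f(t_n + h/2, y_n + (h/2)·k2); k4 = f(t_n + h, y_n + h·k3); y_{n+1} = y_n + (h/6)·(k1 + 2k2 + 2k3 + k4).
t=1.000000, y=1.900000:
  k1 = f(1.000000, 1.900000) = -0.650000
  k2 = f(1.250000, 1.737500) = -0.058906
  k3 = f(1.250000, 1.885273) = -0.594256
  k4 = f(1.500000, 1.602872) = 0.390801
  y ← 1.900000 + (0.5/6)·(k1 + 2k2 + 2k3 + k4) = 1.769540
t=1.500000, y=1.769540:
  k1 = f(1.500000, 1.769540) = -0.171271
  k2 = f(1.750000, 1.726722) = -0.021569
  k3 = f(1.750000, 1.764148) = -0.152216
  k4 = f(2.000000, 1.693432) = 0.092290
  y ← 1.769540 + (0.5/6)·(k1 + 2k2 + 2k3 + k4) = 1.733994
y(2) ≈ 1.7340

1.7340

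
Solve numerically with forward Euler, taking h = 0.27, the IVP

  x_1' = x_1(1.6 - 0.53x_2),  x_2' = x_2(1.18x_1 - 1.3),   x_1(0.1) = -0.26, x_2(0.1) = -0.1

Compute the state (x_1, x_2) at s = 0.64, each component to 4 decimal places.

Euler on (x_1,x_2): x_1_{n+1} = x_1_n + h·x_1', x_2_{n+1} = x_2_n + h·x_2'.
0.100000: (-0.260000, -0.100000); f=(-0.429780, 0.160680) → (-0.376041, -0.056616)
0.370000: (-0.376041, -0.056616); f=(-0.612949, 0.098724) → (-0.541537, -0.029961)
(x_1(0.64), x_2(0.64)) ≈ (-0.5415, -0.0300)

-0.5415, -0.0300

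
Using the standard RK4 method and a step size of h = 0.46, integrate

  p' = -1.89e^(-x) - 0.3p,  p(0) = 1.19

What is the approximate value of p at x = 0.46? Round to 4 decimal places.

RK4: k1 = f(x_n, p_n); k2 = f(x_n + h/2, p_n + (h/2)·k1); k3 = f(x_n + h/2, p_n + (h/2)·k2); k4 = f(x_n + h, p_n + h·k3); p_{n+1} = p_n + (h/6)·(k1 + 2k2 + 2k3 + k4).
x=0.000000, p=1.190000:
  k1 = f(0.000000, 1.190000) = -2.247000
  k2 = f(0.230000, 0.673190) = -1.703626
  k3 = f(0.230000, 0.798166) = -1.741118
  k4 = f(0.460000, 0.389086) = -1.309852
  p ← 1.190000 + (0.46/6)·(k1 + 2k2 + 2k3 + k4) = 0.389114
p(0.46) ≈ 0.3891

0.3891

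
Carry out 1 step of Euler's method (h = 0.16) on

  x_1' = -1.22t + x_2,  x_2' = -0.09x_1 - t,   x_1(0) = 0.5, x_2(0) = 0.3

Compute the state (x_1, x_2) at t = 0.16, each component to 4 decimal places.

0.5480, 0.2928

Euler on (x_1,x_2): x_1_{n+1} = x_1_n + h·x_1', x_2_{n+1} = x_2_n + h·x_2'.
0.000000: (0.500000, 0.300000); f=(0.300000, -0.045000) → (0.548000, 0.292800)
(x_1(0.16), x_2(0.16)) ≈ (0.5480, 0.2928)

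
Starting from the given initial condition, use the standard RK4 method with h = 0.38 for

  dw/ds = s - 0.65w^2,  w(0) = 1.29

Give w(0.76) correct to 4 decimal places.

RK4: k1 = f(s_n, w_n); k2 = f(s_n + h/2, w_n + (h/2)·k1); k3 = f(s_n + h/2, w_n + (h/2)·k2); k4 = f(s_n + h, w_n + h·k3); w_{n+1} = w_n + (h/6)·(k1 + 2k2 + 2k3 + k4).
s=0.000000, w=1.290000:
  k1 = f(0.000000, 1.290000) = -1.081665
  k2 = f(0.190000, 1.084484) = -0.574468
  k3 = f(0.190000, 1.180851) = -0.716366
  k4 = f(0.380000, 1.017781) = -0.293321
  w ← 1.290000 + (0.38/6)·(k1 + 2k2 + 2k3 + k4) = 1.039412
s=0.380000, w=1.039412:
  k1 = f(0.380000, 1.039412) = -0.322245
  k2 = f(0.570000, 0.978185) = -0.051950
  k3 = f(0.570000, 1.029541) = -0.118971
  k4 = f(0.760000, 0.994203) = 0.117514
  w ← 1.039412 + (0.38/6)·(k1 + 2k2 + 2k3 + k4) = 1.004796
w(0.76) ≈ 1.0048

1.0048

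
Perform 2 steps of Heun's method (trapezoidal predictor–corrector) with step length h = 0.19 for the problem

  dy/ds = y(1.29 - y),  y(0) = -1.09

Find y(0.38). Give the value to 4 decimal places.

-3.3677

Heun: k1 = f(s_n, y_n); k2 = f(s_n + h, y_n + h·k1); y_{n+1} = y_n + (h/2)·(k1 + k2).
s=0.000000, y=-1.090000:
  k1 = f(0.000000, -1.090000) = -2.594200
  k2 = f(0.190000, -1.582898) = -4.547504
  y ← -1.090000 + (0.19/2)·(-2.594200 + (-4.547504)) = -1.768462
s=0.190000, y=-1.768462:
  k1 = f(0.190000, -1.768462) = -5.408773
  k2 = f(0.380000, -2.796129) = -11.425343
  y ← -1.768462 + (0.19/2)·(-5.408773 + (-11.425343)) = -3.367703
y(0.38) ≈ -3.3677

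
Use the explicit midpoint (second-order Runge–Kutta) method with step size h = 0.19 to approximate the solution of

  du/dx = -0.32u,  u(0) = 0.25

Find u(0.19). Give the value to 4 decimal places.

0.2353

Midpoint: k1 = f(x_n, u_n); k2 = f(x_n + h/2, u_n + (h/2)·k1); u_{n+1} = u_n + h·k2.
x=0.000000, u=0.250000:
  k1 = f(0.000000, 0.250000) = -0.080000
  k2 = f(0.095000, 0.242400) = -0.077568
  u ← 0.250000 + 0.19·(-0.077568) = 0.235262
u(0.19) ≈ 0.2353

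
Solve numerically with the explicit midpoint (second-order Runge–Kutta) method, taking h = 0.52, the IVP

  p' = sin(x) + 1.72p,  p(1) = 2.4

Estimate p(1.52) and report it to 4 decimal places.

6.1973

Midpoint: k1 = f(x_n, p_n); k2 = f(x_n + h/2, p_n + (h/2)·k1); p_{n+1} = p_n + h·k2.
x=1.000000, p=2.400000:
  k1 = f(1.000000, 2.400000) = 4.969471
  k2 = f(1.260000, 3.692062) = 7.302438
  p ← 2.400000 + 0.52·7.302438 = 6.197268
p(1.52) ≈ 6.1973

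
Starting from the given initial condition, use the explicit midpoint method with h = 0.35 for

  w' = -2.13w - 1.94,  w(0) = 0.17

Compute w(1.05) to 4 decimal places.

-0.7477

Midpoint: k1 = f(t_n, w_n); k2 = f(t_n + h/2, w_n + (h/2)·k1); w_{n+1} = w_n + h·k2.
t=0.000000, w=0.170000:
  k1 = f(0.000000, 0.170000) = -2.302100
  k2 = f(0.175000, -0.232867) = -1.443992
  w ← 0.170000 + 0.35·(-1.443992) = -0.335397
t=0.350000, w=-0.335397:
  k1 = f(0.350000, -0.335397) = -1.225604
  k2 = f(0.525000, -0.549878) = -0.768760
  w ← -0.335397 + 0.35·(-0.768760) = -0.604463
t=0.700000, w=-0.604463:
  k1 = f(0.700000, -0.604463) = -0.652493
  k2 = f(0.875000, -0.718650) = -0.409276
  w ← -0.604463 + 0.35·(-0.409276) = -0.747710
w(1.05) ≈ -0.7477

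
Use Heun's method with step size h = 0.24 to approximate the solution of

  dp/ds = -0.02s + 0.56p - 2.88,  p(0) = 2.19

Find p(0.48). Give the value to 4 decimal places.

Heun: k1 = f(s_n, p_n); k2 = f(s_n + h, p_n + h·k1); p_{n+1} = p_n + (h/2)·(k1 + k2).
s=0.000000, p=2.190000:
  k1 = f(0.000000, 2.190000) = -1.653600
  k2 = f(0.240000, 1.793136) = -1.880644
  p ← 2.190000 + (0.24/2)·(-1.653600 + (-1.880644)) = 1.765891
s=0.240000, p=1.765891:
  k1 = f(0.240000, 1.765891) = -1.895901
  k2 = f(0.480000, 1.310874) = -2.155510
  p ← 1.765891 + (0.24/2)·(-1.895901 + (-2.155510)) = 1.279721
p(0.48) ≈ 1.2797

1.2797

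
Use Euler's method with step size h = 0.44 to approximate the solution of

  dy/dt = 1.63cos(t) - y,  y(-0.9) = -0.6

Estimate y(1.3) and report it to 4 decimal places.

1.1832

Euler: y_{n+1} = y_n + h·f(t_n, y_n).
t=-0.900000, y=-0.600000: f=1.613224 → y ← -0.600000 + 0.44·1.613224 = 0.109819
t=-0.460000, y=0.109819: f=1.350747 → y ← 0.109819 + 0.44·1.350747 = 0.704147
t=-0.020000, y=0.704147: f=0.925527 → y ← 0.704147 + 0.44·0.925527 = 1.111379
t=0.420000, y=1.111379: f=0.376956 → y ← 1.111379 + 0.44·0.376956 = 1.277240
t=0.860000, y=1.277240: f=-0.213767 → y ← 1.277240 + 0.44·(-0.213767) = 1.183182
y(1.3) ≈ 1.1832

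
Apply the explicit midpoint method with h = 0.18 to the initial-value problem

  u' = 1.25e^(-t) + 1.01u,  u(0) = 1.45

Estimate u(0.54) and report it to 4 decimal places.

3.2038

Midpoint: k1 = f(t_n, u_n); k2 = f(t_n + h/2, u_n + (h/2)·k1); u_{n+1} = u_n + h·k2.
t=0.000000, u=1.450000:
  k1 = f(0.000000, 1.450000) = 2.714500
  k2 = f(0.090000, 1.694305) = 2.853662
  u ← 1.450000 + 0.18·2.853662 = 1.963659
t=0.180000, u=1.963659:
  k1 = f(0.180000, 1.963659) = 3.027384
  k2 = f(0.270000, 2.236124) = 3.212709
  u ← 1.963659 + 0.18·3.212709 = 2.541947
t=0.360000, u=2.541947:
  k1 = f(0.360000, 2.541947) = 3.439462
  k2 = f(0.450000, 2.851498) = 3.677049
  u ← 2.541947 + 0.18·3.677049 = 3.203816
u(0.54) ≈ 3.2038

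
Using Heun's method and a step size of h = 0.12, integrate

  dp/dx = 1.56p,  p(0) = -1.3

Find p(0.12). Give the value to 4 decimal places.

-1.5661

Heun: k1 = f(x_n, p_n); k2 = f(x_n + h, p_n + h·k1); p_{n+1} = p_n + (h/2)·(k1 + k2).
x=0.000000, p=-1.300000:
  k1 = f(0.000000, -1.300000) = -2.028000
  k2 = f(0.120000, -1.543360) = -2.407642
  p ← -1.300000 + (0.12/2)·(-2.028000 + (-2.407642)) = -1.566138
p(0.12) ≈ -1.5661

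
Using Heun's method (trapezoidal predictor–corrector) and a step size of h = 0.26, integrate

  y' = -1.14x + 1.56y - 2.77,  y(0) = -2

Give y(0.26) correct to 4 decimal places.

-3.8805

Heun: k1 = f(x_n, y_n); k2 = f(x_n + h, y_n + h·k1); y_{n+1} = y_n + (h/2)·(k1 + k2).
x=0.000000, y=-2.000000:
  k1 = f(0.000000, -2.000000) = -5.890000
  k2 = f(0.260000, -3.531400) = -8.575384
  y ← -2.000000 + (0.26/2)·(-5.890000 + (-8.575384)) = -3.880500
y(0.26) ≈ -3.8805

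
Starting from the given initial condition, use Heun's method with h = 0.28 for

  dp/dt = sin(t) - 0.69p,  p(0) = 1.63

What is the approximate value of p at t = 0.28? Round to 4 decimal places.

Heun: k1 = f(t_n, p_n); k2 = f(t_n + h, p_n + h·k1); p_{n+1} = p_n + (h/2)·(k1 + k2).
t=0.000000, p=1.630000:
  k1 = f(0.000000, 1.630000) = -1.124700
  k2 = f(0.280000, 1.315084) = -0.631052
  p ← 1.630000 + (0.28/2)·(-1.124700 + (-0.631052)) = 1.384195
p(0.28) ≈ 1.3842

1.3842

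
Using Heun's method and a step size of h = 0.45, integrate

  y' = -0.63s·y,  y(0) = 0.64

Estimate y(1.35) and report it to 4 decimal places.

0.3608

Heun: k1 = f(s_n, y_n); k2 = f(s_n + h, y_n + h·k1); y_{n+1} = y_n + (h/2)·(k1 + k2).
s=0.000000, y=0.640000:
  k1 = f(0.000000, 0.640000) = 0.000000
  k2 = f(0.450000, 0.640000) = -0.181440
  y ← 0.640000 + (0.45/2)·(0.000000 + (-0.181440)) = 0.599176
s=0.450000, y=0.599176:
  k1 = f(0.450000, 0.599176) = -0.169866
  k2 = f(0.900000, 0.522736) = -0.296391
  y ← 0.599176 + (0.45/2)·(-0.169866 + (-0.296391)) = 0.494268
s=0.900000, y=0.494268:
  k1 = f(0.900000, 0.494268) = -0.280250
  k2 = f(1.350000, 0.368156) = -0.313116
  y ← 0.494268 + (0.45/2)·(-0.280250 + (-0.313116)) = 0.360761
y(1.35) ≈ 0.3608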